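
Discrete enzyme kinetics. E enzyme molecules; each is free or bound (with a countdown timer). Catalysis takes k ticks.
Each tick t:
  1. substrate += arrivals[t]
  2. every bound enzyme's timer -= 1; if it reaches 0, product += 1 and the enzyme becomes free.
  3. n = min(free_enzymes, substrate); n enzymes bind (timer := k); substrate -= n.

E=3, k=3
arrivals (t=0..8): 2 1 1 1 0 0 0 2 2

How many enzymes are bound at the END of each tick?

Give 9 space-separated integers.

Answer: 2 3 3 3 2 2 0 2 3

Derivation:
t=0: arr=2 -> substrate=0 bound=2 product=0
t=1: arr=1 -> substrate=0 bound=3 product=0
t=2: arr=1 -> substrate=1 bound=3 product=0
t=3: arr=1 -> substrate=0 bound=3 product=2
t=4: arr=0 -> substrate=0 bound=2 product=3
t=5: arr=0 -> substrate=0 bound=2 product=3
t=6: arr=0 -> substrate=0 bound=0 product=5
t=7: arr=2 -> substrate=0 bound=2 product=5
t=8: arr=2 -> substrate=1 bound=3 product=5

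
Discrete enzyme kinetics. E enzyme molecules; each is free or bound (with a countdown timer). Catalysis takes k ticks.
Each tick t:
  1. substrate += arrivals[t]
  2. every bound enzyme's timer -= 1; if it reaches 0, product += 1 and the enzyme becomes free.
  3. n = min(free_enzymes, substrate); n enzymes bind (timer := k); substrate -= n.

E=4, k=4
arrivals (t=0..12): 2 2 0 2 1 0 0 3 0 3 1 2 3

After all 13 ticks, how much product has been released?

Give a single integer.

Answer: 10

Derivation:
t=0: arr=2 -> substrate=0 bound=2 product=0
t=1: arr=2 -> substrate=0 bound=4 product=0
t=2: arr=0 -> substrate=0 bound=4 product=0
t=3: arr=2 -> substrate=2 bound=4 product=0
t=4: arr=1 -> substrate=1 bound=4 product=2
t=5: arr=0 -> substrate=0 bound=3 product=4
t=6: arr=0 -> substrate=0 bound=3 product=4
t=7: arr=3 -> substrate=2 bound=4 product=4
t=8: arr=0 -> substrate=0 bound=4 product=6
t=9: arr=3 -> substrate=2 bound=4 product=7
t=10: arr=1 -> substrate=3 bound=4 product=7
t=11: arr=2 -> substrate=4 bound=4 product=8
t=12: arr=3 -> substrate=5 bound=4 product=10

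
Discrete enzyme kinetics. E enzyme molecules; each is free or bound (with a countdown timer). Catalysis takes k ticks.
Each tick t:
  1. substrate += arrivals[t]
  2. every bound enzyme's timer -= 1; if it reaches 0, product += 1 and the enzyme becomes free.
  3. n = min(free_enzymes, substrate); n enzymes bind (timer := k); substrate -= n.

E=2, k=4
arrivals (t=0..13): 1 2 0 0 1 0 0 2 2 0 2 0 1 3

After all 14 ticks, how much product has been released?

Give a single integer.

Answer: 6

Derivation:
t=0: arr=1 -> substrate=0 bound=1 product=0
t=1: arr=2 -> substrate=1 bound=2 product=0
t=2: arr=0 -> substrate=1 bound=2 product=0
t=3: arr=0 -> substrate=1 bound=2 product=0
t=4: arr=1 -> substrate=1 bound=2 product=1
t=5: arr=0 -> substrate=0 bound=2 product=2
t=6: arr=0 -> substrate=0 bound=2 product=2
t=7: arr=2 -> substrate=2 bound=2 product=2
t=8: arr=2 -> substrate=3 bound=2 product=3
t=9: arr=0 -> substrate=2 bound=2 product=4
t=10: arr=2 -> substrate=4 bound=2 product=4
t=11: arr=0 -> substrate=4 bound=2 product=4
t=12: arr=1 -> substrate=4 bound=2 product=5
t=13: arr=3 -> substrate=6 bound=2 product=6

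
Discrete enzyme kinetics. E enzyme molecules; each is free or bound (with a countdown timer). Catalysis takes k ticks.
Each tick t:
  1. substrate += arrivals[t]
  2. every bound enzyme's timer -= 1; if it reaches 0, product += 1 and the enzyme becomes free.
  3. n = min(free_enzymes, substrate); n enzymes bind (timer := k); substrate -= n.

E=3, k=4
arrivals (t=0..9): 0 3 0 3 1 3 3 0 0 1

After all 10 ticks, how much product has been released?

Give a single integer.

Answer: 6

Derivation:
t=0: arr=0 -> substrate=0 bound=0 product=0
t=1: arr=3 -> substrate=0 bound=3 product=0
t=2: arr=0 -> substrate=0 bound=3 product=0
t=3: arr=3 -> substrate=3 bound=3 product=0
t=4: arr=1 -> substrate=4 bound=3 product=0
t=5: arr=3 -> substrate=4 bound=3 product=3
t=6: arr=3 -> substrate=7 bound=3 product=3
t=7: arr=0 -> substrate=7 bound=3 product=3
t=8: arr=0 -> substrate=7 bound=3 product=3
t=9: arr=1 -> substrate=5 bound=3 product=6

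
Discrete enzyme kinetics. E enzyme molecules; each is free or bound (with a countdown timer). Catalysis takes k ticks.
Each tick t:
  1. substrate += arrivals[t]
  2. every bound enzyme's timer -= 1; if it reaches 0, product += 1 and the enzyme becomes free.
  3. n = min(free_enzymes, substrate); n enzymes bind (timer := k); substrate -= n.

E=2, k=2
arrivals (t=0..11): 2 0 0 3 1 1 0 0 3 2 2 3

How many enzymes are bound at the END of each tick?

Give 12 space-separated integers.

Answer: 2 2 0 2 2 2 2 1 2 2 2 2

Derivation:
t=0: arr=2 -> substrate=0 bound=2 product=0
t=1: arr=0 -> substrate=0 bound=2 product=0
t=2: arr=0 -> substrate=0 bound=0 product=2
t=3: arr=3 -> substrate=1 bound=2 product=2
t=4: arr=1 -> substrate=2 bound=2 product=2
t=5: arr=1 -> substrate=1 bound=2 product=4
t=6: arr=0 -> substrate=1 bound=2 product=4
t=7: arr=0 -> substrate=0 bound=1 product=6
t=8: arr=3 -> substrate=2 bound=2 product=6
t=9: arr=2 -> substrate=3 bound=2 product=7
t=10: arr=2 -> substrate=4 bound=2 product=8
t=11: arr=3 -> substrate=6 bound=2 product=9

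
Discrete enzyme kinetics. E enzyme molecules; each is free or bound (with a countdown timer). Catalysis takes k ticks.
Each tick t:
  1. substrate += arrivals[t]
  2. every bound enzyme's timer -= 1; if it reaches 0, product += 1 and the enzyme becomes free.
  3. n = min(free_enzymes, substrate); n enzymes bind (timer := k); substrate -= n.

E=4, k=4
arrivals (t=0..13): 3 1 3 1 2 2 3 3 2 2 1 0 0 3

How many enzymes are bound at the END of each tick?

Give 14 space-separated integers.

Answer: 3 4 4 4 4 4 4 4 4 4 4 4 4 4

Derivation:
t=0: arr=3 -> substrate=0 bound=3 product=0
t=1: arr=1 -> substrate=0 bound=4 product=0
t=2: arr=3 -> substrate=3 bound=4 product=0
t=3: arr=1 -> substrate=4 bound=4 product=0
t=4: arr=2 -> substrate=3 bound=4 product=3
t=5: arr=2 -> substrate=4 bound=4 product=4
t=6: arr=3 -> substrate=7 bound=4 product=4
t=7: arr=3 -> substrate=10 bound=4 product=4
t=8: arr=2 -> substrate=9 bound=4 product=7
t=9: arr=2 -> substrate=10 bound=4 product=8
t=10: arr=1 -> substrate=11 bound=4 product=8
t=11: arr=0 -> substrate=11 bound=4 product=8
t=12: arr=0 -> substrate=8 bound=4 product=11
t=13: arr=3 -> substrate=10 bound=4 product=12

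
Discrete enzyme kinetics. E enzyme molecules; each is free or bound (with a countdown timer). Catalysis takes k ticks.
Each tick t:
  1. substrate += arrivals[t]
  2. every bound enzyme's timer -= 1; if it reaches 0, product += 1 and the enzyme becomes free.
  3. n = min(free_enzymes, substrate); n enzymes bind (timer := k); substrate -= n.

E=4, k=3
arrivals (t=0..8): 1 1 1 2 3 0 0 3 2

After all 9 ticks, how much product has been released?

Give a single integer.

t=0: arr=1 -> substrate=0 bound=1 product=0
t=1: arr=1 -> substrate=0 bound=2 product=0
t=2: arr=1 -> substrate=0 bound=3 product=0
t=3: arr=2 -> substrate=0 bound=4 product=1
t=4: arr=3 -> substrate=2 bound=4 product=2
t=5: arr=0 -> substrate=1 bound=4 product=3
t=6: arr=0 -> substrate=0 bound=3 product=5
t=7: arr=3 -> substrate=1 bound=4 product=6
t=8: arr=2 -> substrate=2 bound=4 product=7

Answer: 7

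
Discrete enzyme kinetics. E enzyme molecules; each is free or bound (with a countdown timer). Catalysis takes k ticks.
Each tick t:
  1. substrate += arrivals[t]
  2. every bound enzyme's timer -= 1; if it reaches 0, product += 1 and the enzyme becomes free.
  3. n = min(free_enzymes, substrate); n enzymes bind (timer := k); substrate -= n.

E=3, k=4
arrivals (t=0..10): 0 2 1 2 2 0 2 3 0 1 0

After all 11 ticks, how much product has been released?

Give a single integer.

Answer: 6

Derivation:
t=0: arr=0 -> substrate=0 bound=0 product=0
t=1: arr=2 -> substrate=0 bound=2 product=0
t=2: arr=1 -> substrate=0 bound=3 product=0
t=3: arr=2 -> substrate=2 bound=3 product=0
t=4: arr=2 -> substrate=4 bound=3 product=0
t=5: arr=0 -> substrate=2 bound=3 product=2
t=6: arr=2 -> substrate=3 bound=3 product=3
t=7: arr=3 -> substrate=6 bound=3 product=3
t=8: arr=0 -> substrate=6 bound=3 product=3
t=9: arr=1 -> substrate=5 bound=3 product=5
t=10: arr=0 -> substrate=4 bound=3 product=6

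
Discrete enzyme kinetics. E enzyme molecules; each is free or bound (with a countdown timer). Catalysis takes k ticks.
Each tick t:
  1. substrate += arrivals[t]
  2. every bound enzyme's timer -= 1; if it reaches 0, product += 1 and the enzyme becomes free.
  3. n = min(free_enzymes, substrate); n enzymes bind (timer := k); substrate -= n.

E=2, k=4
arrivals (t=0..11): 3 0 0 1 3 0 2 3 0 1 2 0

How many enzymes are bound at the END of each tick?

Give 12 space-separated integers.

t=0: arr=3 -> substrate=1 bound=2 product=0
t=1: arr=0 -> substrate=1 bound=2 product=0
t=2: arr=0 -> substrate=1 bound=2 product=0
t=3: arr=1 -> substrate=2 bound=2 product=0
t=4: arr=3 -> substrate=3 bound=2 product=2
t=5: arr=0 -> substrate=3 bound=2 product=2
t=6: arr=2 -> substrate=5 bound=2 product=2
t=7: arr=3 -> substrate=8 bound=2 product=2
t=8: arr=0 -> substrate=6 bound=2 product=4
t=9: arr=1 -> substrate=7 bound=2 product=4
t=10: arr=2 -> substrate=9 bound=2 product=4
t=11: arr=0 -> substrate=9 bound=2 product=4

Answer: 2 2 2 2 2 2 2 2 2 2 2 2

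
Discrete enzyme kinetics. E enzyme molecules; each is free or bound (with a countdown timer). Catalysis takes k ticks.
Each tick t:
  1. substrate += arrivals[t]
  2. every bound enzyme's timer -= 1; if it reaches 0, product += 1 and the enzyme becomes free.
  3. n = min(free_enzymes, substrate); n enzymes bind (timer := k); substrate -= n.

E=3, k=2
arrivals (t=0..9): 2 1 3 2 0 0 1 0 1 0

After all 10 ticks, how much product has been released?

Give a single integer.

t=0: arr=2 -> substrate=0 bound=2 product=0
t=1: arr=1 -> substrate=0 bound=3 product=0
t=2: arr=3 -> substrate=1 bound=3 product=2
t=3: arr=2 -> substrate=2 bound=3 product=3
t=4: arr=0 -> substrate=0 bound=3 product=5
t=5: arr=0 -> substrate=0 bound=2 product=6
t=6: arr=1 -> substrate=0 bound=1 product=8
t=7: arr=0 -> substrate=0 bound=1 product=8
t=8: arr=1 -> substrate=0 bound=1 product=9
t=9: arr=0 -> substrate=0 bound=1 product=9

Answer: 9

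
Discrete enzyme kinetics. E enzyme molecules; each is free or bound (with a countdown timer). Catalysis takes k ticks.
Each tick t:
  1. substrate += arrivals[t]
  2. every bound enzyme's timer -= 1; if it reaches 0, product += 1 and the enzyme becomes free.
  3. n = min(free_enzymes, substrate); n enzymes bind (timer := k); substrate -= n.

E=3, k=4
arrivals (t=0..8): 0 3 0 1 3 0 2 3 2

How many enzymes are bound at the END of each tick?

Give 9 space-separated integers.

t=0: arr=0 -> substrate=0 bound=0 product=0
t=1: arr=3 -> substrate=0 bound=3 product=0
t=2: arr=0 -> substrate=0 bound=3 product=0
t=3: arr=1 -> substrate=1 bound=3 product=0
t=4: arr=3 -> substrate=4 bound=3 product=0
t=5: arr=0 -> substrate=1 bound=3 product=3
t=6: arr=2 -> substrate=3 bound=3 product=3
t=7: arr=3 -> substrate=6 bound=3 product=3
t=8: arr=2 -> substrate=8 bound=3 product=3

Answer: 0 3 3 3 3 3 3 3 3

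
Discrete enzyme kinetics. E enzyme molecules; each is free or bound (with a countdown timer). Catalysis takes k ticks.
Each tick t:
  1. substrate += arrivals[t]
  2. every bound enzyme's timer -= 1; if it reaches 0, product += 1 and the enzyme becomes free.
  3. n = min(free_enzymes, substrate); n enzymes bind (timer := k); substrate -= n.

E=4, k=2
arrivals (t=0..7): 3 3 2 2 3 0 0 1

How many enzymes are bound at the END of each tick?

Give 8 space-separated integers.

t=0: arr=3 -> substrate=0 bound=3 product=0
t=1: arr=3 -> substrate=2 bound=4 product=0
t=2: arr=2 -> substrate=1 bound=4 product=3
t=3: arr=2 -> substrate=2 bound=4 product=4
t=4: arr=3 -> substrate=2 bound=4 product=7
t=5: arr=0 -> substrate=1 bound=4 product=8
t=6: arr=0 -> substrate=0 bound=2 product=11
t=7: arr=1 -> substrate=0 bound=2 product=12

Answer: 3 4 4 4 4 4 2 2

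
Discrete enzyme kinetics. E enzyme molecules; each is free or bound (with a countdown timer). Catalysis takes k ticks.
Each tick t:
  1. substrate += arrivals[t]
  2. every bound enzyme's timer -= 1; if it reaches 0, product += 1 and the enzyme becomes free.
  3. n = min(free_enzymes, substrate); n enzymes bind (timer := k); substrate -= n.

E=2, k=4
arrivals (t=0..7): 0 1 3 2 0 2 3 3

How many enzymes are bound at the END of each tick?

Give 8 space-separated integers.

Answer: 0 1 2 2 2 2 2 2

Derivation:
t=0: arr=0 -> substrate=0 bound=0 product=0
t=1: arr=1 -> substrate=0 bound=1 product=0
t=2: arr=3 -> substrate=2 bound=2 product=0
t=3: arr=2 -> substrate=4 bound=2 product=0
t=4: arr=0 -> substrate=4 bound=2 product=0
t=5: arr=2 -> substrate=5 bound=2 product=1
t=6: arr=3 -> substrate=7 bound=2 product=2
t=7: arr=3 -> substrate=10 bound=2 product=2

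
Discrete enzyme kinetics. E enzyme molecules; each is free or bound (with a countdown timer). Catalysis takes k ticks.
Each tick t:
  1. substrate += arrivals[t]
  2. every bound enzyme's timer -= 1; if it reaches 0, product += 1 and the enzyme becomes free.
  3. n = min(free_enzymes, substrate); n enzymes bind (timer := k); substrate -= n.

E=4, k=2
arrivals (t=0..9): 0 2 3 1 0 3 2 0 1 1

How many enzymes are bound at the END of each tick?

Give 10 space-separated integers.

Answer: 0 2 4 4 2 3 4 2 2 2

Derivation:
t=0: arr=0 -> substrate=0 bound=0 product=0
t=1: arr=2 -> substrate=0 bound=2 product=0
t=2: arr=3 -> substrate=1 bound=4 product=0
t=3: arr=1 -> substrate=0 bound=4 product=2
t=4: arr=0 -> substrate=0 bound=2 product=4
t=5: arr=3 -> substrate=0 bound=3 product=6
t=6: arr=2 -> substrate=1 bound=4 product=6
t=7: arr=0 -> substrate=0 bound=2 product=9
t=8: arr=1 -> substrate=0 bound=2 product=10
t=9: arr=1 -> substrate=0 bound=2 product=11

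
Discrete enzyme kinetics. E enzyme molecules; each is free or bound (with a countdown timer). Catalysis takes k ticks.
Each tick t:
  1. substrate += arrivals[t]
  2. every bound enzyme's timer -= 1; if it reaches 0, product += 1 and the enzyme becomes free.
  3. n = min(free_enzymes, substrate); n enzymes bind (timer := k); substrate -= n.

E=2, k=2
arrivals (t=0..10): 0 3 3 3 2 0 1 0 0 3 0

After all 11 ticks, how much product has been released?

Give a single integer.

Answer: 8

Derivation:
t=0: arr=0 -> substrate=0 bound=0 product=0
t=1: arr=3 -> substrate=1 bound=2 product=0
t=2: arr=3 -> substrate=4 bound=2 product=0
t=3: arr=3 -> substrate=5 bound=2 product=2
t=4: arr=2 -> substrate=7 bound=2 product=2
t=5: arr=0 -> substrate=5 bound=2 product=4
t=6: arr=1 -> substrate=6 bound=2 product=4
t=7: arr=0 -> substrate=4 bound=2 product=6
t=8: arr=0 -> substrate=4 bound=2 product=6
t=9: arr=3 -> substrate=5 bound=2 product=8
t=10: arr=0 -> substrate=5 bound=2 product=8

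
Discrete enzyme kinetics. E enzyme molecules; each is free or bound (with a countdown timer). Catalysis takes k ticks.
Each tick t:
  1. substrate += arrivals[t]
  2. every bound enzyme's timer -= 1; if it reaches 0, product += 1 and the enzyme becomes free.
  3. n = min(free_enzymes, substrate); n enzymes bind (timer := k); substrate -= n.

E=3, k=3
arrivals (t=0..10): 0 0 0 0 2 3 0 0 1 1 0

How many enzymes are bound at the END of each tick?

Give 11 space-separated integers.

Answer: 0 0 0 0 2 3 3 3 3 3 2

Derivation:
t=0: arr=0 -> substrate=0 bound=0 product=0
t=1: arr=0 -> substrate=0 bound=0 product=0
t=2: arr=0 -> substrate=0 bound=0 product=0
t=3: arr=0 -> substrate=0 bound=0 product=0
t=4: arr=2 -> substrate=0 bound=2 product=0
t=5: arr=3 -> substrate=2 bound=3 product=0
t=6: arr=0 -> substrate=2 bound=3 product=0
t=7: arr=0 -> substrate=0 bound=3 product=2
t=8: arr=1 -> substrate=0 bound=3 product=3
t=9: arr=1 -> substrate=1 bound=3 product=3
t=10: arr=0 -> substrate=0 bound=2 product=5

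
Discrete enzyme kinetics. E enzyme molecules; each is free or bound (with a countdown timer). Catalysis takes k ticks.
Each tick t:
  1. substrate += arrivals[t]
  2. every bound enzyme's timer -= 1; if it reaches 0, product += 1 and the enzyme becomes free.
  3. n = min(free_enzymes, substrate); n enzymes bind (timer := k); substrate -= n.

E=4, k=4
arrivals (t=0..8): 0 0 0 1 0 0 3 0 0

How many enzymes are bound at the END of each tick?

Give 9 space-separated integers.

Answer: 0 0 0 1 1 1 4 3 3

Derivation:
t=0: arr=0 -> substrate=0 bound=0 product=0
t=1: arr=0 -> substrate=0 bound=0 product=0
t=2: arr=0 -> substrate=0 bound=0 product=0
t=3: arr=1 -> substrate=0 bound=1 product=0
t=4: arr=0 -> substrate=0 bound=1 product=0
t=5: arr=0 -> substrate=0 bound=1 product=0
t=6: arr=3 -> substrate=0 bound=4 product=0
t=7: arr=0 -> substrate=0 bound=3 product=1
t=8: arr=0 -> substrate=0 bound=3 product=1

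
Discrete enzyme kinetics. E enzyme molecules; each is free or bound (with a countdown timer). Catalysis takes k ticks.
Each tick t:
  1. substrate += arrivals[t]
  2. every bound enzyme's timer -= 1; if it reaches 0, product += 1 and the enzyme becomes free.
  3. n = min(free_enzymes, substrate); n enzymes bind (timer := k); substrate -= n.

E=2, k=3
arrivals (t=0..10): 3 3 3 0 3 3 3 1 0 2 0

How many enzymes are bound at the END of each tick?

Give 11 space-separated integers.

t=0: arr=3 -> substrate=1 bound=2 product=0
t=1: arr=3 -> substrate=4 bound=2 product=0
t=2: arr=3 -> substrate=7 bound=2 product=0
t=3: arr=0 -> substrate=5 bound=2 product=2
t=4: arr=3 -> substrate=8 bound=2 product=2
t=5: arr=3 -> substrate=11 bound=2 product=2
t=6: arr=3 -> substrate=12 bound=2 product=4
t=7: arr=1 -> substrate=13 bound=2 product=4
t=8: arr=0 -> substrate=13 bound=2 product=4
t=9: arr=2 -> substrate=13 bound=2 product=6
t=10: arr=0 -> substrate=13 bound=2 product=6

Answer: 2 2 2 2 2 2 2 2 2 2 2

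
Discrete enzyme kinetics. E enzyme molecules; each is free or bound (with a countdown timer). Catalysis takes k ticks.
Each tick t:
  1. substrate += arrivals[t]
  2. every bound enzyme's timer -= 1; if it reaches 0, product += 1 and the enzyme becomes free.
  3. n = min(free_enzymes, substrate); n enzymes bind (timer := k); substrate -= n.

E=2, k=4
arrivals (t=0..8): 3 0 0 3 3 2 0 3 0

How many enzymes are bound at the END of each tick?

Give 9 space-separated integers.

t=0: arr=3 -> substrate=1 bound=2 product=0
t=1: arr=0 -> substrate=1 bound=2 product=0
t=2: arr=0 -> substrate=1 bound=2 product=0
t=3: arr=3 -> substrate=4 bound=2 product=0
t=4: arr=3 -> substrate=5 bound=2 product=2
t=5: arr=2 -> substrate=7 bound=2 product=2
t=6: arr=0 -> substrate=7 bound=2 product=2
t=7: arr=3 -> substrate=10 bound=2 product=2
t=8: arr=0 -> substrate=8 bound=2 product=4

Answer: 2 2 2 2 2 2 2 2 2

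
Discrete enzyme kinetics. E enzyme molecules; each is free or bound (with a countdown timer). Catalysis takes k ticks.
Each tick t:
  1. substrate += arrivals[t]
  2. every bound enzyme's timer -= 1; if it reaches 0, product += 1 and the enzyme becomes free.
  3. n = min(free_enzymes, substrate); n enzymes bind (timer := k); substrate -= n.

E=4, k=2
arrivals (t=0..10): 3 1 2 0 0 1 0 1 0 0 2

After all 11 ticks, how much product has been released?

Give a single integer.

Answer: 8

Derivation:
t=0: arr=3 -> substrate=0 bound=3 product=0
t=1: arr=1 -> substrate=0 bound=4 product=0
t=2: arr=2 -> substrate=0 bound=3 product=3
t=3: arr=0 -> substrate=0 bound=2 product=4
t=4: arr=0 -> substrate=0 bound=0 product=6
t=5: arr=1 -> substrate=0 bound=1 product=6
t=6: arr=0 -> substrate=0 bound=1 product=6
t=7: arr=1 -> substrate=0 bound=1 product=7
t=8: arr=0 -> substrate=0 bound=1 product=7
t=9: arr=0 -> substrate=0 bound=0 product=8
t=10: arr=2 -> substrate=0 bound=2 product=8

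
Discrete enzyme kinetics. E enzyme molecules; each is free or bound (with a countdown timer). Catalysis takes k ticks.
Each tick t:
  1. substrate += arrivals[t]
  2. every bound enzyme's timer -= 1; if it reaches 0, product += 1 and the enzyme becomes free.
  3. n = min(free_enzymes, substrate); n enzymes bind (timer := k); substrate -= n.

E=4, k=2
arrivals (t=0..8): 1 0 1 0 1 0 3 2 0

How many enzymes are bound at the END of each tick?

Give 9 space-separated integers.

Answer: 1 1 1 1 1 1 3 4 2

Derivation:
t=0: arr=1 -> substrate=0 bound=1 product=0
t=1: arr=0 -> substrate=0 bound=1 product=0
t=2: arr=1 -> substrate=0 bound=1 product=1
t=3: arr=0 -> substrate=0 bound=1 product=1
t=4: arr=1 -> substrate=0 bound=1 product=2
t=5: arr=0 -> substrate=0 bound=1 product=2
t=6: arr=3 -> substrate=0 bound=3 product=3
t=7: arr=2 -> substrate=1 bound=4 product=3
t=8: arr=0 -> substrate=0 bound=2 product=6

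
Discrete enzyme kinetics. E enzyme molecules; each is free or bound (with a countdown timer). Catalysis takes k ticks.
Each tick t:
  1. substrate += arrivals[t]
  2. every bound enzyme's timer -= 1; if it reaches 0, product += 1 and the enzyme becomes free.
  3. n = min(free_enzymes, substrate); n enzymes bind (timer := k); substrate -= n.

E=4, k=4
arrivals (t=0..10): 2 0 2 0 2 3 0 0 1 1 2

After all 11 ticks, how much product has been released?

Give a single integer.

Answer: 8

Derivation:
t=0: arr=2 -> substrate=0 bound=2 product=0
t=1: arr=0 -> substrate=0 bound=2 product=0
t=2: arr=2 -> substrate=0 bound=4 product=0
t=3: arr=0 -> substrate=0 bound=4 product=0
t=4: arr=2 -> substrate=0 bound=4 product=2
t=5: arr=3 -> substrate=3 bound=4 product=2
t=6: arr=0 -> substrate=1 bound=4 product=4
t=7: arr=0 -> substrate=1 bound=4 product=4
t=8: arr=1 -> substrate=0 bound=4 product=6
t=9: arr=1 -> substrate=1 bound=4 product=6
t=10: arr=2 -> substrate=1 bound=4 product=8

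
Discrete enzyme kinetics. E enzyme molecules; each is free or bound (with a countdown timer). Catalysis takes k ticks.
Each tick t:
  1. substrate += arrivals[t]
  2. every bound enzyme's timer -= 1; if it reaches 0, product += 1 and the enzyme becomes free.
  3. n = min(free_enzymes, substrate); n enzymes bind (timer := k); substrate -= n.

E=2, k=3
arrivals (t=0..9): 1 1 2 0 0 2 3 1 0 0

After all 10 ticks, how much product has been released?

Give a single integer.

t=0: arr=1 -> substrate=0 bound=1 product=0
t=1: arr=1 -> substrate=0 bound=2 product=0
t=2: arr=2 -> substrate=2 bound=2 product=0
t=3: arr=0 -> substrate=1 bound=2 product=1
t=4: arr=0 -> substrate=0 bound=2 product=2
t=5: arr=2 -> substrate=2 bound=2 product=2
t=6: arr=3 -> substrate=4 bound=2 product=3
t=7: arr=1 -> substrate=4 bound=2 product=4
t=8: arr=0 -> substrate=4 bound=2 product=4
t=9: arr=0 -> substrate=3 bound=2 product=5

Answer: 5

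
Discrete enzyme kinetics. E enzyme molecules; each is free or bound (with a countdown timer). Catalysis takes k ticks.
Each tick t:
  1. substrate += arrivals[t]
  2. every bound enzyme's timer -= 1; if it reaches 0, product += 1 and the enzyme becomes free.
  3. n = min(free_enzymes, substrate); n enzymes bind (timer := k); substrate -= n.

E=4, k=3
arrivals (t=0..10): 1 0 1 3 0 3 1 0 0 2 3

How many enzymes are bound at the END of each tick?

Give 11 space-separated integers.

t=0: arr=1 -> substrate=0 bound=1 product=0
t=1: arr=0 -> substrate=0 bound=1 product=0
t=2: arr=1 -> substrate=0 bound=2 product=0
t=3: arr=3 -> substrate=0 bound=4 product=1
t=4: arr=0 -> substrate=0 bound=4 product=1
t=5: arr=3 -> substrate=2 bound=4 product=2
t=6: arr=1 -> substrate=0 bound=4 product=5
t=7: arr=0 -> substrate=0 bound=4 product=5
t=8: arr=0 -> substrate=0 bound=3 product=6
t=9: arr=2 -> substrate=0 bound=2 product=9
t=10: arr=3 -> substrate=1 bound=4 product=9

Answer: 1 1 2 4 4 4 4 4 3 2 4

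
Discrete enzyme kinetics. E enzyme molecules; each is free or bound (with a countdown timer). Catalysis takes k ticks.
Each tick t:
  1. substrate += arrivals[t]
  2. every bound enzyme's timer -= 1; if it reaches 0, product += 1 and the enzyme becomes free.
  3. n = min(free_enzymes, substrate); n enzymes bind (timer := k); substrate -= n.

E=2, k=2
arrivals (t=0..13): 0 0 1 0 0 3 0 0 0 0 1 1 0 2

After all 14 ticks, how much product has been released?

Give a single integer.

t=0: arr=0 -> substrate=0 bound=0 product=0
t=1: arr=0 -> substrate=0 bound=0 product=0
t=2: arr=1 -> substrate=0 bound=1 product=0
t=3: arr=0 -> substrate=0 bound=1 product=0
t=4: arr=0 -> substrate=0 bound=0 product=1
t=5: arr=3 -> substrate=1 bound=2 product=1
t=6: arr=0 -> substrate=1 bound=2 product=1
t=7: arr=0 -> substrate=0 bound=1 product=3
t=8: arr=0 -> substrate=0 bound=1 product=3
t=9: arr=0 -> substrate=0 bound=0 product=4
t=10: arr=1 -> substrate=0 bound=1 product=4
t=11: arr=1 -> substrate=0 bound=2 product=4
t=12: arr=0 -> substrate=0 bound=1 product=5
t=13: arr=2 -> substrate=0 bound=2 product=6

Answer: 6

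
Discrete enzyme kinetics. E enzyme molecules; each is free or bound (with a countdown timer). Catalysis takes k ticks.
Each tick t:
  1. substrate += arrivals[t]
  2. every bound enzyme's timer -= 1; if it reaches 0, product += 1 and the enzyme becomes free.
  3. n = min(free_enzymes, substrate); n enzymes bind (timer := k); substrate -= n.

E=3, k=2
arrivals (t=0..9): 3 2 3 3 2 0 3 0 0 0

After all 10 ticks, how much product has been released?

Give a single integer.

t=0: arr=3 -> substrate=0 bound=3 product=0
t=1: arr=2 -> substrate=2 bound=3 product=0
t=2: arr=3 -> substrate=2 bound=3 product=3
t=3: arr=3 -> substrate=5 bound=3 product=3
t=4: arr=2 -> substrate=4 bound=3 product=6
t=5: arr=0 -> substrate=4 bound=3 product=6
t=6: arr=3 -> substrate=4 bound=3 product=9
t=7: arr=0 -> substrate=4 bound=3 product=9
t=8: arr=0 -> substrate=1 bound=3 product=12
t=9: arr=0 -> substrate=1 bound=3 product=12

Answer: 12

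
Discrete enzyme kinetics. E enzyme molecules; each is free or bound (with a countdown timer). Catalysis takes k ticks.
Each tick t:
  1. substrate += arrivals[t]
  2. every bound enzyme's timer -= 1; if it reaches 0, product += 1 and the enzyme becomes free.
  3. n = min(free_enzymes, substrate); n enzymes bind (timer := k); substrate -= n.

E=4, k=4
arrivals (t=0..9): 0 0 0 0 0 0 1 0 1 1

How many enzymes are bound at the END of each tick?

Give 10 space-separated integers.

t=0: arr=0 -> substrate=0 bound=0 product=0
t=1: arr=0 -> substrate=0 bound=0 product=0
t=2: arr=0 -> substrate=0 bound=0 product=0
t=3: arr=0 -> substrate=0 bound=0 product=0
t=4: arr=0 -> substrate=0 bound=0 product=0
t=5: arr=0 -> substrate=0 bound=0 product=0
t=6: arr=1 -> substrate=0 bound=1 product=0
t=7: arr=0 -> substrate=0 bound=1 product=0
t=8: arr=1 -> substrate=0 bound=2 product=0
t=9: arr=1 -> substrate=0 bound=3 product=0

Answer: 0 0 0 0 0 0 1 1 2 3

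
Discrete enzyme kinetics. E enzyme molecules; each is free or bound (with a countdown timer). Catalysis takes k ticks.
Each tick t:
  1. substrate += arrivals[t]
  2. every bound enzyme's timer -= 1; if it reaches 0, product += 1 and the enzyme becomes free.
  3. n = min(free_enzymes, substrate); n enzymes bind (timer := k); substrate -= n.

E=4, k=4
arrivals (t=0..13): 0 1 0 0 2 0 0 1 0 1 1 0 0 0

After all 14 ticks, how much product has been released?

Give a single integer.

t=0: arr=0 -> substrate=0 bound=0 product=0
t=1: arr=1 -> substrate=0 bound=1 product=0
t=2: arr=0 -> substrate=0 bound=1 product=0
t=3: arr=0 -> substrate=0 bound=1 product=0
t=4: arr=2 -> substrate=0 bound=3 product=0
t=5: arr=0 -> substrate=0 bound=2 product=1
t=6: arr=0 -> substrate=0 bound=2 product=1
t=7: arr=1 -> substrate=0 bound=3 product=1
t=8: arr=0 -> substrate=0 bound=1 product=3
t=9: arr=1 -> substrate=0 bound=2 product=3
t=10: arr=1 -> substrate=0 bound=3 product=3
t=11: arr=0 -> substrate=0 bound=2 product=4
t=12: arr=0 -> substrate=0 bound=2 product=4
t=13: arr=0 -> substrate=0 bound=1 product=5

Answer: 5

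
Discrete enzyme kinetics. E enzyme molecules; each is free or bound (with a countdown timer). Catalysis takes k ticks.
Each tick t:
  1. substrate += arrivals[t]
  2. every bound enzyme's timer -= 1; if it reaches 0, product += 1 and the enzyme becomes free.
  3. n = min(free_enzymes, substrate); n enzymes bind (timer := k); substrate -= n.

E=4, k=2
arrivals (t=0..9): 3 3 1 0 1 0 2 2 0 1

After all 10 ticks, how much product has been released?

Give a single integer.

Answer: 12

Derivation:
t=0: arr=3 -> substrate=0 bound=3 product=0
t=1: arr=3 -> substrate=2 bound=4 product=0
t=2: arr=1 -> substrate=0 bound=4 product=3
t=3: arr=0 -> substrate=0 bound=3 product=4
t=4: arr=1 -> substrate=0 bound=1 product=7
t=5: arr=0 -> substrate=0 bound=1 product=7
t=6: arr=2 -> substrate=0 bound=2 product=8
t=7: arr=2 -> substrate=0 bound=4 product=8
t=8: arr=0 -> substrate=0 bound=2 product=10
t=9: arr=1 -> substrate=0 bound=1 product=12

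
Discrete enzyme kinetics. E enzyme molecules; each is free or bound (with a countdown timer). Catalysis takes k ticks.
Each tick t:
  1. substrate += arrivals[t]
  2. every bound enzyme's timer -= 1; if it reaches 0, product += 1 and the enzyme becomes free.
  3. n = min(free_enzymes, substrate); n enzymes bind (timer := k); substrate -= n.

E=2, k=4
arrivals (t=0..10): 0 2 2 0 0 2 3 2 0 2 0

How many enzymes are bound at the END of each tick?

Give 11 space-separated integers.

t=0: arr=0 -> substrate=0 bound=0 product=0
t=1: arr=2 -> substrate=0 bound=2 product=0
t=2: arr=2 -> substrate=2 bound=2 product=0
t=3: arr=0 -> substrate=2 bound=2 product=0
t=4: arr=0 -> substrate=2 bound=2 product=0
t=5: arr=2 -> substrate=2 bound=2 product=2
t=6: arr=3 -> substrate=5 bound=2 product=2
t=7: arr=2 -> substrate=7 bound=2 product=2
t=8: arr=0 -> substrate=7 bound=2 product=2
t=9: arr=2 -> substrate=7 bound=2 product=4
t=10: arr=0 -> substrate=7 bound=2 product=4

Answer: 0 2 2 2 2 2 2 2 2 2 2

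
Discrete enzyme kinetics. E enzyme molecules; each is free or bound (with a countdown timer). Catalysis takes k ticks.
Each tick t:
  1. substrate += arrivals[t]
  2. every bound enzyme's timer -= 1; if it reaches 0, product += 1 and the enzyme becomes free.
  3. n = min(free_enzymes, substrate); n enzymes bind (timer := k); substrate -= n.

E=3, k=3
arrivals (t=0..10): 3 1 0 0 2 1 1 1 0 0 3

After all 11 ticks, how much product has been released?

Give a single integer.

Answer: 9

Derivation:
t=0: arr=3 -> substrate=0 bound=3 product=0
t=1: arr=1 -> substrate=1 bound=3 product=0
t=2: arr=0 -> substrate=1 bound=3 product=0
t=3: arr=0 -> substrate=0 bound=1 product=3
t=4: arr=2 -> substrate=0 bound=3 product=3
t=5: arr=1 -> substrate=1 bound=3 product=3
t=6: arr=1 -> substrate=1 bound=3 product=4
t=7: arr=1 -> substrate=0 bound=3 product=6
t=8: arr=0 -> substrate=0 bound=3 product=6
t=9: arr=0 -> substrate=0 bound=2 product=7
t=10: arr=3 -> substrate=0 bound=3 product=9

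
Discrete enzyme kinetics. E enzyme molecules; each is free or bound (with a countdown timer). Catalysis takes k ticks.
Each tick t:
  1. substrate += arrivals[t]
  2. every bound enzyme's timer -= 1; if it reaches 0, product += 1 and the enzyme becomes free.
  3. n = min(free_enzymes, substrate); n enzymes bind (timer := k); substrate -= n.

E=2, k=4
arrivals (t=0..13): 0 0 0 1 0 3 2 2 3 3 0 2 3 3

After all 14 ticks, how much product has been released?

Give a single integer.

t=0: arr=0 -> substrate=0 bound=0 product=0
t=1: arr=0 -> substrate=0 bound=0 product=0
t=2: arr=0 -> substrate=0 bound=0 product=0
t=3: arr=1 -> substrate=0 bound=1 product=0
t=4: arr=0 -> substrate=0 bound=1 product=0
t=5: arr=3 -> substrate=2 bound=2 product=0
t=6: arr=2 -> substrate=4 bound=2 product=0
t=7: arr=2 -> substrate=5 bound=2 product=1
t=8: arr=3 -> substrate=8 bound=2 product=1
t=9: arr=3 -> substrate=10 bound=2 product=2
t=10: arr=0 -> substrate=10 bound=2 product=2
t=11: arr=2 -> substrate=11 bound=2 product=3
t=12: arr=3 -> substrate=14 bound=2 product=3
t=13: arr=3 -> substrate=16 bound=2 product=4

Answer: 4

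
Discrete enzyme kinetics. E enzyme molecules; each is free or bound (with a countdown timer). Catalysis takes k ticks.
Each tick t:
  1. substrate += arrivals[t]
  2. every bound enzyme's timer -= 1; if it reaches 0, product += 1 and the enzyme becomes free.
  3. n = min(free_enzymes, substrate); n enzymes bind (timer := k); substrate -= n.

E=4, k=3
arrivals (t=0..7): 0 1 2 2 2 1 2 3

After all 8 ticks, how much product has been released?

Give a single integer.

t=0: arr=0 -> substrate=0 bound=0 product=0
t=1: arr=1 -> substrate=0 bound=1 product=0
t=2: arr=2 -> substrate=0 bound=3 product=0
t=3: arr=2 -> substrate=1 bound=4 product=0
t=4: arr=2 -> substrate=2 bound=4 product=1
t=5: arr=1 -> substrate=1 bound=4 product=3
t=6: arr=2 -> substrate=2 bound=4 product=4
t=7: arr=3 -> substrate=4 bound=4 product=5

Answer: 5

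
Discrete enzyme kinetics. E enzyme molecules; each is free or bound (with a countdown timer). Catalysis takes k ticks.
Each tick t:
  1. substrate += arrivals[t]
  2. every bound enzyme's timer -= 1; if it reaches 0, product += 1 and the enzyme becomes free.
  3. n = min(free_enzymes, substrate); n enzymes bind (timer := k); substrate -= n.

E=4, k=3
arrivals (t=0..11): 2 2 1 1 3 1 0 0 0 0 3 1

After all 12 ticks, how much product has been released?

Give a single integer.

Answer: 10

Derivation:
t=0: arr=2 -> substrate=0 bound=2 product=0
t=1: arr=2 -> substrate=0 bound=4 product=0
t=2: arr=1 -> substrate=1 bound=4 product=0
t=3: arr=1 -> substrate=0 bound=4 product=2
t=4: arr=3 -> substrate=1 bound=4 product=4
t=5: arr=1 -> substrate=2 bound=4 product=4
t=6: arr=0 -> substrate=0 bound=4 product=6
t=7: arr=0 -> substrate=0 bound=2 product=8
t=8: arr=0 -> substrate=0 bound=2 product=8
t=9: arr=0 -> substrate=0 bound=0 product=10
t=10: arr=3 -> substrate=0 bound=3 product=10
t=11: arr=1 -> substrate=0 bound=4 product=10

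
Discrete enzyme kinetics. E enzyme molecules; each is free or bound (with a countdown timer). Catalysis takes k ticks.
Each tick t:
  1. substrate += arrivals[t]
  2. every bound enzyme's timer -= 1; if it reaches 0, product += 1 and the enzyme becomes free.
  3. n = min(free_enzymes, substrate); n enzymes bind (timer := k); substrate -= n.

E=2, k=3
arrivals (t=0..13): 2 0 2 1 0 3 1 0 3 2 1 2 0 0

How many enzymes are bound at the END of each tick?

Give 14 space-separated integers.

Answer: 2 2 2 2 2 2 2 2 2 2 2 2 2 2

Derivation:
t=0: arr=2 -> substrate=0 bound=2 product=0
t=1: arr=0 -> substrate=0 bound=2 product=0
t=2: arr=2 -> substrate=2 bound=2 product=0
t=3: arr=1 -> substrate=1 bound=2 product=2
t=4: arr=0 -> substrate=1 bound=2 product=2
t=5: arr=3 -> substrate=4 bound=2 product=2
t=6: arr=1 -> substrate=3 bound=2 product=4
t=7: arr=0 -> substrate=3 bound=2 product=4
t=8: arr=3 -> substrate=6 bound=2 product=4
t=9: arr=2 -> substrate=6 bound=2 product=6
t=10: arr=1 -> substrate=7 bound=2 product=6
t=11: arr=2 -> substrate=9 bound=2 product=6
t=12: arr=0 -> substrate=7 bound=2 product=8
t=13: arr=0 -> substrate=7 bound=2 product=8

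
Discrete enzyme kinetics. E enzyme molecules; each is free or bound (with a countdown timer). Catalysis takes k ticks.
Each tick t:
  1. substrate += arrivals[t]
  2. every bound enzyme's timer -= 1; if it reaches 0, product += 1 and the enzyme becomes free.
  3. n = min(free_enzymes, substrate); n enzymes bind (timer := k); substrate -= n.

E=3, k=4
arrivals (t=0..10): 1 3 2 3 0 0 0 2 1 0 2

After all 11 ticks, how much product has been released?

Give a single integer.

Answer: 6

Derivation:
t=0: arr=1 -> substrate=0 bound=1 product=0
t=1: arr=3 -> substrate=1 bound=3 product=0
t=2: arr=2 -> substrate=3 bound=3 product=0
t=3: arr=3 -> substrate=6 bound=3 product=0
t=4: arr=0 -> substrate=5 bound=3 product=1
t=5: arr=0 -> substrate=3 bound=3 product=3
t=6: arr=0 -> substrate=3 bound=3 product=3
t=7: arr=2 -> substrate=5 bound=3 product=3
t=8: arr=1 -> substrate=5 bound=3 product=4
t=9: arr=0 -> substrate=3 bound=3 product=6
t=10: arr=2 -> substrate=5 bound=3 product=6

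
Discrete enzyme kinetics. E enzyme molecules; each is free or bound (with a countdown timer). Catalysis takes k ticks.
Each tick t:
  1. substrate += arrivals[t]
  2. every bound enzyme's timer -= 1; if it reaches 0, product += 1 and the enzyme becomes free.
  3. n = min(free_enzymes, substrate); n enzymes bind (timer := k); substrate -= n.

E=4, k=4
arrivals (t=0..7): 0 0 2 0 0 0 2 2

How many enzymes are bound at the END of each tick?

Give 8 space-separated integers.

t=0: arr=0 -> substrate=0 bound=0 product=0
t=1: arr=0 -> substrate=0 bound=0 product=0
t=2: arr=2 -> substrate=0 bound=2 product=0
t=3: arr=0 -> substrate=0 bound=2 product=0
t=4: arr=0 -> substrate=0 bound=2 product=0
t=5: arr=0 -> substrate=0 bound=2 product=0
t=6: arr=2 -> substrate=0 bound=2 product=2
t=7: arr=2 -> substrate=0 bound=4 product=2

Answer: 0 0 2 2 2 2 2 4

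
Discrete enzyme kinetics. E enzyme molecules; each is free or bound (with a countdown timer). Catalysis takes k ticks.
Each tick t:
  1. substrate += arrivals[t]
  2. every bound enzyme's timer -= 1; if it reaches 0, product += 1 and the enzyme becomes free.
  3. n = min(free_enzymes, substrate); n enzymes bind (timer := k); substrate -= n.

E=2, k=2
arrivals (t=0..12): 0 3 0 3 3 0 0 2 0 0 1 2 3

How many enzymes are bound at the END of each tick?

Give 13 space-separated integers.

Answer: 0 2 2 2 2 2 2 2 2 2 2 2 2

Derivation:
t=0: arr=0 -> substrate=0 bound=0 product=0
t=1: arr=3 -> substrate=1 bound=2 product=0
t=2: arr=0 -> substrate=1 bound=2 product=0
t=3: arr=3 -> substrate=2 bound=2 product=2
t=4: arr=3 -> substrate=5 bound=2 product=2
t=5: arr=0 -> substrate=3 bound=2 product=4
t=6: arr=0 -> substrate=3 bound=2 product=4
t=7: arr=2 -> substrate=3 bound=2 product=6
t=8: arr=0 -> substrate=3 bound=2 product=6
t=9: arr=0 -> substrate=1 bound=2 product=8
t=10: arr=1 -> substrate=2 bound=2 product=8
t=11: arr=2 -> substrate=2 bound=2 product=10
t=12: arr=3 -> substrate=5 bound=2 product=10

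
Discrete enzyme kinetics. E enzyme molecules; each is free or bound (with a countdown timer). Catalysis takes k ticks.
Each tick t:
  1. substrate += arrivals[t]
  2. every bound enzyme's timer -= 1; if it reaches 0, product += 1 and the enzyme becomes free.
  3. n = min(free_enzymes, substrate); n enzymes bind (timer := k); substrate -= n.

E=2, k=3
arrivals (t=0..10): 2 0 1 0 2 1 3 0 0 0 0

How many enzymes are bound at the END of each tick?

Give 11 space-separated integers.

t=0: arr=2 -> substrate=0 bound=2 product=0
t=1: arr=0 -> substrate=0 bound=2 product=0
t=2: arr=1 -> substrate=1 bound=2 product=0
t=3: arr=0 -> substrate=0 bound=1 product=2
t=4: arr=2 -> substrate=1 bound=2 product=2
t=5: arr=1 -> substrate=2 bound=2 product=2
t=6: arr=3 -> substrate=4 bound=2 product=3
t=7: arr=0 -> substrate=3 bound=2 product=4
t=8: arr=0 -> substrate=3 bound=2 product=4
t=9: arr=0 -> substrate=2 bound=2 product=5
t=10: arr=0 -> substrate=1 bound=2 product=6

Answer: 2 2 2 1 2 2 2 2 2 2 2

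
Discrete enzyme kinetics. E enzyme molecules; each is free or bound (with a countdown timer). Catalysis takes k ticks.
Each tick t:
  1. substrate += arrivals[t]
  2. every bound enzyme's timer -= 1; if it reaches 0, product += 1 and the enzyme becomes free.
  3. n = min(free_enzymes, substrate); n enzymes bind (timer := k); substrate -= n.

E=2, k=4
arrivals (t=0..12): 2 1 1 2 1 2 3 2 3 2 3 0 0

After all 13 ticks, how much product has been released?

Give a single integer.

t=0: arr=2 -> substrate=0 bound=2 product=0
t=1: arr=1 -> substrate=1 bound=2 product=0
t=2: arr=1 -> substrate=2 bound=2 product=0
t=3: arr=2 -> substrate=4 bound=2 product=0
t=4: arr=1 -> substrate=3 bound=2 product=2
t=5: arr=2 -> substrate=5 bound=2 product=2
t=6: arr=3 -> substrate=8 bound=2 product=2
t=7: arr=2 -> substrate=10 bound=2 product=2
t=8: arr=3 -> substrate=11 bound=2 product=4
t=9: arr=2 -> substrate=13 bound=2 product=4
t=10: arr=3 -> substrate=16 bound=2 product=4
t=11: arr=0 -> substrate=16 bound=2 product=4
t=12: arr=0 -> substrate=14 bound=2 product=6

Answer: 6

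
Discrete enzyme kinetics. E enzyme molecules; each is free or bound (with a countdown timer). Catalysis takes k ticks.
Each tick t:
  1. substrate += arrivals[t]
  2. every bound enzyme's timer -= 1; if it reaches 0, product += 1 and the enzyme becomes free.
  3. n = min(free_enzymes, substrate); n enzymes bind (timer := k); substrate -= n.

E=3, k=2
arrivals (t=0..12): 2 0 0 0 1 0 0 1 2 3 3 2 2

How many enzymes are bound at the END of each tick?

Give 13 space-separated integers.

Answer: 2 2 0 0 1 1 0 1 3 3 3 3 3

Derivation:
t=0: arr=2 -> substrate=0 bound=2 product=0
t=1: arr=0 -> substrate=0 bound=2 product=0
t=2: arr=0 -> substrate=0 bound=0 product=2
t=3: arr=0 -> substrate=0 bound=0 product=2
t=4: arr=1 -> substrate=0 bound=1 product=2
t=5: arr=0 -> substrate=0 bound=1 product=2
t=6: arr=0 -> substrate=0 bound=0 product=3
t=7: arr=1 -> substrate=0 bound=1 product=3
t=8: arr=2 -> substrate=0 bound=3 product=3
t=9: arr=3 -> substrate=2 bound=3 product=4
t=10: arr=3 -> substrate=3 bound=3 product=6
t=11: arr=2 -> substrate=4 bound=3 product=7
t=12: arr=2 -> substrate=4 bound=3 product=9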